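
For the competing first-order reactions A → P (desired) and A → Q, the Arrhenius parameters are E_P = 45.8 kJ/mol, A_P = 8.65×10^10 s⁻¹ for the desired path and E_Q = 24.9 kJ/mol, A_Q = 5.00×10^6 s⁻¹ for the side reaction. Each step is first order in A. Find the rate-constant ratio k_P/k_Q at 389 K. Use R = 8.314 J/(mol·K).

27.0

Since both paths have the same order in A, the concentration cancels and S_{P/Q} = k_P/k_Q = (A_P/A_Q)·exp[(E_Q−E_P)/(RT)].
(E_Q−E_P)/(RT) = (24.9−45.8)×10³/(8.314×389) = -20900/3234 = -6.462.
k_P/k_Q = (8.65×10^10/5.00×10^6)·exp(-6.462) = 17300 × 0.001561 = 27.0.
Since E_P > E_Q, raising the temperature improves selectivity toward P.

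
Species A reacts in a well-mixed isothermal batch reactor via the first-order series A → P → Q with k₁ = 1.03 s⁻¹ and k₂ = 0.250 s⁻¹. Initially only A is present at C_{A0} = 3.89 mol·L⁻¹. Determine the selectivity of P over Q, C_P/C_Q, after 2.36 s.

2.08

Solving the coupled first-order balances gives C_P(t) = [k₁/(k₂−k₁)]·C_{A0}·(e^(−k₁t) − e^(−k₂t)).
e^(−k₁t) = e^(−1.03×2.36) = e^(−2.431) = 0.08797; e^(−k₂t) = e^(−0.5900) = 0.5543.
C_P = 1.03×3.89/(0.250−1.03) × (0.08797−0.5543) = (-5.137)×(-0.4664) = 2.396 mol·L⁻¹.
C_A = C_{A0}e^(−k₁t) = 0.3422 mol·L⁻¹, so C_Q = C_{A0}−C_A−C_P = 1.152 mol·L⁻¹; C_P/C_Q = 2.08.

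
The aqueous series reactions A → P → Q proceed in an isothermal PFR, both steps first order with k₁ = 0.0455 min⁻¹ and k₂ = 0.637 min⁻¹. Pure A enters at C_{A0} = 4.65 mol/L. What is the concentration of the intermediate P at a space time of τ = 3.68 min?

The intermediate concentration in a first-order A→B→C sequence is C_P = k₁C_{A0}(e^(−k₁τ) − e^(−k₂τ))/(k₂−k₁).
e^(−k₁τ) = e^(−0.0455×3.68) = e^(−0.1674) = 0.8458; e^(−k₂τ) = e^(−2.344) = 0.09593.
C_P = 0.0455×4.65/(0.637−0.0455) × (0.8458−0.09593) = 0.3577×0.7499 = 0.2682 mol/L.

0.268 mol/L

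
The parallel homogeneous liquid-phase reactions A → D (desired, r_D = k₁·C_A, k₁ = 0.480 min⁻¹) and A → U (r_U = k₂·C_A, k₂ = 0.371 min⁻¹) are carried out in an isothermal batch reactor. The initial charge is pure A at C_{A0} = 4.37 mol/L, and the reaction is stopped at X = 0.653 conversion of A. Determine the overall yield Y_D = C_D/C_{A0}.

0.368

C_A = C_{A0}(1−X) = 1.516 mol/L.
Both paths are first order in A, so the instantaneous fraction to D is constant: dC_D/d(−C_A) = k₁/(k₁+k₂) = 0.5640.
C_D = 0.5640·(C_{A0}−C_A) = 0.5640×2.854 = 1.61 mol/L.
Y_D = C_D/C_{A0} = 1.610/4.37 = 0.368.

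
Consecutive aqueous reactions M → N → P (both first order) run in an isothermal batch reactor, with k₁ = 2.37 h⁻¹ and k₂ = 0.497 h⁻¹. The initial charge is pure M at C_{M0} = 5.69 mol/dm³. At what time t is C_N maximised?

For first-order series the maximum of C_N occurs at t_opt = ln(k₂/k₁)/(k₂−k₁).
= ln(0.497/2.37)/(0.497−2.37) = ln(0.2097)/-1.873 = -1.562/-1.873 = 0.834 h.

0.834 h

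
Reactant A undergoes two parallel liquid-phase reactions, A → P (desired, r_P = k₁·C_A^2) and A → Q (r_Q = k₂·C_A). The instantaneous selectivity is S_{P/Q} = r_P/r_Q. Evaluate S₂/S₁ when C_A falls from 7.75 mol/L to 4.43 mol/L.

0.572

S_{P/Q} = (k₁/k₂)·C_A, so S₂/S₁ = (C_{A,2}/C_{A,1}).
= 4.43/7.75 = 0.572.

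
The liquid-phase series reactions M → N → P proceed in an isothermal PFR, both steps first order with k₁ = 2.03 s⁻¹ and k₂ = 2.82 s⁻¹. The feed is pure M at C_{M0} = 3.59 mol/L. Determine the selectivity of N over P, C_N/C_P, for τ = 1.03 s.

0.253

For first-order series with pure M initially, C_N(τ) = k₁C_{M0}/(k₂−k₁)·(e^(−k₁τ) − e^(−k₂τ)).
e^(−k₁τ) = e^(−2.03×1.03) = e^(−2.091) = 0.1236; e^(−k₂τ) = e^(−2.905) = 0.05477.
C_N = 2.03×3.59/(2.82−2.03) × (0.1236−0.05477) = 9.225×0.06881 = 0.6347 mol/L.
C_M = C_{M0}e^(−k₁τ) = 0.4436 mol/L, so C_P = C_{M0}−C_M−C_N = 2.512 mol/L; C_N/C_P = 0.253.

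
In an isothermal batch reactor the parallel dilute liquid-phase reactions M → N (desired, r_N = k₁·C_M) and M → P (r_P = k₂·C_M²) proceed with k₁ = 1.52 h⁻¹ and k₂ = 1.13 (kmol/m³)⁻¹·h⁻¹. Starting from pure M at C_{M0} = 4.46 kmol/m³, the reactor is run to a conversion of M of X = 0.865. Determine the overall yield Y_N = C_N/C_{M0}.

C_M = C_{M0}(1−X) = 0.6021 kmol/m³.
Along a PFR/batch, dC_N/dC_M = −r_N/(r_N+r_P) = −k₁/(k₁+k₂·C_M).
Integrating from C_{M0} to C_M: C_N = (1.52/1.13)·ln[(1.52+1.13·4.46)/(1.52+1.13·0.602)] = 1.345·ln(6.560/2.200) = 1.469 kmol/m³.
Y_N = C_N/C_{M0} = 1.469/4.46 = 0.329.

0.329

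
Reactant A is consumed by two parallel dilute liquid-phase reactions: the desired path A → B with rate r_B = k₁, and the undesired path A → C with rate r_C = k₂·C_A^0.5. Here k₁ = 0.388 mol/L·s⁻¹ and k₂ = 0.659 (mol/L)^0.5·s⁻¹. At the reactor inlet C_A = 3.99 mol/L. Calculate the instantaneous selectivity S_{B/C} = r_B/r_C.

0.295

S_{B/C} = r_B/r_C = (k₁)/(k₂·C_A^0.5) = (k₁/k₂)·C_A^-0.5.
= (0.388) / (0.659×3.990^0.5) = 0.3880/1.316 = 0.295.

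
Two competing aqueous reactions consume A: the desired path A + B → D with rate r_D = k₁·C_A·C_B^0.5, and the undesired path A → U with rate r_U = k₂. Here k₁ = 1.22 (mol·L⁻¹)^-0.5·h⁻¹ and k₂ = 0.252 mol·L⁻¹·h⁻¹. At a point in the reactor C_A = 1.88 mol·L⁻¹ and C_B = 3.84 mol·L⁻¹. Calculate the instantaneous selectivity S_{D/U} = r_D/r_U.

17.8

S_{D/U} = r_D/r_U = (k₁·C_A·C_B^0.5)/(k₂) = (k₁/k₂)·C_A·C_B^0.5.
= (1.22×1.880×3.840^0.5) / (0.252) = 4.495/0.2520 = 17.8.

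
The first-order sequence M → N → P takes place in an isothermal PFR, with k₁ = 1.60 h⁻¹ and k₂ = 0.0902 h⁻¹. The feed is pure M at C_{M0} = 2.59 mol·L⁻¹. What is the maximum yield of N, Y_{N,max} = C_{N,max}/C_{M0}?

0.842

For a first-order series the maximum intermediate yield is C_{N,max}/C_{M0} = (k₁/k₂)^[k₂/(k₂−k₁)].
= (1.60/0.0902)^(0.0902/(0.0902−1.60)) = (17.74)^(-0.05974) = 0.8421.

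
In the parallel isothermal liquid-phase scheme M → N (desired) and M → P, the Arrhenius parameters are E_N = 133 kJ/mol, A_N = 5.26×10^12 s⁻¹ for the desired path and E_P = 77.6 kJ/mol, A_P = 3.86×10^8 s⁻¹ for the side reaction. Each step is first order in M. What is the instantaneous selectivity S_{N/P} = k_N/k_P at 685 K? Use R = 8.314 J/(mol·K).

With equal orders, S_{N/P} = k_N/k_P = (A_N/A_P)·exp[(E_P−E_N)/(RT)].
(E_P−E_N)/(RT) = (77.6−133)×10³/(8.314×685) = -55400/5695 = -9.728.
k_N/k_P = (5.26×10^12/3.86×10^8)·exp(-9.728) = 13627 × 5.961×10^-5 = 0.812.
Since E_N > E_P, raising the temperature improves selectivity toward N.

0.812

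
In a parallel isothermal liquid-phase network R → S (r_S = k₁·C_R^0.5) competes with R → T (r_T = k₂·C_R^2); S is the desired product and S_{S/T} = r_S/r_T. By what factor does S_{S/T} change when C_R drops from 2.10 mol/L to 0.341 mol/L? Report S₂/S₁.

S_{S/T} = (k₁/k₂)·C_R^-1.5, so S₂/S₁ = (C_{R,2}/C_{R,1})^-1.5.
= (0.341/2.10)^(-1.5) = (0.1624)^(-1.5) = 15.3.
Selectivity toward S rises as C_R falls — low-concentration operation is favoured.

15.3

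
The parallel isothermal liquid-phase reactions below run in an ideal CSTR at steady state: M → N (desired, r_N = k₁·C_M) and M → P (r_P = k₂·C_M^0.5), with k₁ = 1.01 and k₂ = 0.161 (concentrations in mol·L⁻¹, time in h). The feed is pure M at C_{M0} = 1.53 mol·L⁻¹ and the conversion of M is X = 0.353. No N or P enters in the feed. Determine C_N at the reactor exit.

0.466 mol·L⁻¹

Exit C_M = C_{M0}(1−X) = 1.53×0.647 = 0.9899 mol·L⁻¹.
Rates in a CSTR are evaluated at the outlet concentration: r_N = 1.01×0.9899 = 0.9998, r_P = 0.161×0.9899^0.5 = 0.1602.
Fraction of consumed M going to N: r_N/(r_N+r_P) = 0.8619.
C_N = 0.8619·C_{M0}·X = 0.8619×1.53×0.353 = 0.466 mol·L⁻¹.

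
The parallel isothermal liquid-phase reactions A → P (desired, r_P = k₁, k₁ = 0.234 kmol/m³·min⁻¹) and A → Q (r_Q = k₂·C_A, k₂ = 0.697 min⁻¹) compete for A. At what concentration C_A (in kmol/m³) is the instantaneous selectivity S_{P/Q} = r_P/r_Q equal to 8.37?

0.0401 kmol/m³

S_{P/Q} = (k₁/k₂)·C_A⁻¹ ⇒ C_A = (S·k₂/k₁)^(-1).
= (8.37×0.697/0.234)^(-1) = (24.93)^(-1) = 0.0401 kmol/m³.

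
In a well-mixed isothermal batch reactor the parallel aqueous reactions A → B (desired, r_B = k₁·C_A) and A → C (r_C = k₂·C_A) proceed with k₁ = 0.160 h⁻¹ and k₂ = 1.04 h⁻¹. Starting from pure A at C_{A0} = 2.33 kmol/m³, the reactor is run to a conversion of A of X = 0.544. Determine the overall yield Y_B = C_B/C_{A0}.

0.0725

C_A = C_{A0}(1−X) = 1.062 kmol/m³.
Both paths are first order in A, so the instantaneous fraction to B is constant: dC_B/d(−C_A) = k₁/(k₁+k₂) = 0.1333.
C_B = 0.1333·(C_{A0}−C_A) = 0.1333×1.268 = 0.169 kmol/m³.
Y_B = C_B/C_{A0} = 0.1690/2.33 = 0.0725.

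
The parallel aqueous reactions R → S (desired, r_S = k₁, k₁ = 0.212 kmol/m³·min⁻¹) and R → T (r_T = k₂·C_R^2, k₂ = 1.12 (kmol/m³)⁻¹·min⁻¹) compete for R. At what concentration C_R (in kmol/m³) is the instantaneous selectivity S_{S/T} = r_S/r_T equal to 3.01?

0.251 kmol/m³

S_{S/T} = (k₁/k₂)·C_R^-2 ⇒ C_R = (S·k₂/k₁)^(-0.5).
= (3.01×1.12/0.212)^(-0.5) = (15.90)^(-0.5) = 0.251 kmol/m³.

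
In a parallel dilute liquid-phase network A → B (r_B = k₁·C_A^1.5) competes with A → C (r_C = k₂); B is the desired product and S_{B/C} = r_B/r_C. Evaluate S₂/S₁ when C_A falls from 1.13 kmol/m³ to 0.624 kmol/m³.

S_{B/C} = (k₁/k₂)·C_A^1.5, so S₂/S₁ = (C_{A,2}/C_{A,1})^1.5.
= (0.624/1.13)^1.5 = (0.5522)^1.5 = 0.410.
Selectivity toward B falls as C_A falls — high-concentration operation is favoured.

0.410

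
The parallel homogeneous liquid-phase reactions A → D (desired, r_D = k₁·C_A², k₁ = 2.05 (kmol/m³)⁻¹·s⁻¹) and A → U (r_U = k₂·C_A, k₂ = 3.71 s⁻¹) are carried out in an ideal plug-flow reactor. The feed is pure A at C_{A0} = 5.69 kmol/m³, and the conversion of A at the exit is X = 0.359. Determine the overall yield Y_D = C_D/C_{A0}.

0.258

C_A = C_{A0}(1−X) = 3.647 kmol/m³.
Along a PFR/batch, dC_U/dC_A = −r_U/(r_D+r_U) = −k₂/(k₂+k₁·C_A).
Integrating from C_{A0} to C_A: C_U = (3.71/2.05)·ln[(3.71+2.05·5.69)/(3.71+2.05·3.65)] = 1.810·ln(15.37/11.19) = 0.5754 kmol/m³.
Then C_D = (C_{A0}−C_A) − C_U = 2.043 − 0.5754 = 1.467 kmol/m³.
Y_D = C_D/C_{A0} = 1.467/5.69 = 0.258.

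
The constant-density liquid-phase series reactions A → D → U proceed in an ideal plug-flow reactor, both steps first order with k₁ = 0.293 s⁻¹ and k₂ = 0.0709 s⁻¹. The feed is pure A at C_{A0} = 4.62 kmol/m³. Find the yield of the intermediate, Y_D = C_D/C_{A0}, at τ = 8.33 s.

Solving the coupled first-order balances gives C_D(τ) = [k₁/(k₂−k₁)]·C_{A0}·(e^(−k₁τ) − e^(−k₂τ)).
e^(−k₁τ) = e^(−0.293×8.33) = e^(−2.441) = 0.08710; e^(−k₂τ) = e^(−0.5906) = 0.5540.
C_D = 0.293×4.62/(0.0709−0.293) × (0.08710−0.5540) = (-6.095)×(-0.4669) = 2.846 kmol/m³.
Y_D = C_D/C_{A0} = 2.846/4.62 = 0.616.

0.616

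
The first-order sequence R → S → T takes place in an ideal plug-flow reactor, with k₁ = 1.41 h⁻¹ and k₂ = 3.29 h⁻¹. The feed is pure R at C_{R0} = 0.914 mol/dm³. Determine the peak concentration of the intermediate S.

For a first-order series the maximum intermediate yield is C_{S,max}/C_{R0} = (k₁/k₂)^[k₂/(k₂−k₁)].
= (1.41/3.29)^(3.29/(3.29−1.41)) = (0.4286)^(1.750) = 0.2270.
C_{S,max} = 0.2270×0.914 = 0.207 mol/dm³.

0.207 mol/dm³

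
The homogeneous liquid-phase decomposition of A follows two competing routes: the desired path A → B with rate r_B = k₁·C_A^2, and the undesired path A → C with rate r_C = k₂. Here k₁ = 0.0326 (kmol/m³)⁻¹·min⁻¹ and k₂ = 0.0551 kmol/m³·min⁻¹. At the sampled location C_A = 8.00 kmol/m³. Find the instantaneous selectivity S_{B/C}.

S_{B/C} = r_B/r_C = (k₁·C_A^2)/(k₂) = (k₁/k₂)·C_A^2.
= (0.0326×8.000^2) / (0.0551) = 2.086/0.05510 = 37.9.

37.9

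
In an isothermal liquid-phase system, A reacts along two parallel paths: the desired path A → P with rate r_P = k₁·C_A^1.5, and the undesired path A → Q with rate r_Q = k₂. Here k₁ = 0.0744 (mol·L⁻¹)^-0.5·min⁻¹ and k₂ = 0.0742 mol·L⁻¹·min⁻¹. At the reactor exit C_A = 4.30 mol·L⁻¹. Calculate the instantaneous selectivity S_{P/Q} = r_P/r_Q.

S_{P/Q} = r_P/r_Q = (k₁·C_A^1.5)/(k₂) = (k₁/k₂)·C_A^1.5.
= (0.0744×4.300^1.5) / (0.0742) = 0.6634/0.07420 = 8.94.
Since the desired path is higher order in A, keeping C_A high (PFR or concentrated feed) favours P.

8.94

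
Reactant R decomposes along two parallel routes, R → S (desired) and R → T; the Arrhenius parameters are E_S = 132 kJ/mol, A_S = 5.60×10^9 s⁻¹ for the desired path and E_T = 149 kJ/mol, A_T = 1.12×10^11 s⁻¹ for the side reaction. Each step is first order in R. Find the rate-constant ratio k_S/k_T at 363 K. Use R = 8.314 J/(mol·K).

14.0

Since both paths have the same order in R, the concentration cancels and S_{S/T} = k_S/k_T = (A_S/A_T)·exp[(E_T−E_S)/(RT)].
(E_T−E_S)/(RT) = (149−132)×10³/(8.314×363) = 17000/3018 = 5.633.
k_S/k_T = (5.60×10^9/1.12×10^11)·exp(5.633) = 0.05000 × 279.5 = 14.0.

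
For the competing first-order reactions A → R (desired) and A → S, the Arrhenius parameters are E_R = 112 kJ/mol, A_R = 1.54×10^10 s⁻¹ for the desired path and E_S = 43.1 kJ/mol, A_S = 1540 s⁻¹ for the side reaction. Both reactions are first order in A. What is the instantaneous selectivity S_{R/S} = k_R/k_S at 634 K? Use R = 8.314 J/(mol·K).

21.0

Since both paths have the same order in A, the concentration cancels and S_{R/S} = k_R/k_S = (A_R/A_S)·exp[(E_S−E_R)/(RT)].
(E_S−E_R)/(RT) = (43.1−112)×10³/(8.314×634) = -68900/5271 = -13.07.
k_R/k_S = (1.54×10^10/1540)·exp(-13.07) = 1.000×10^7 × 2.105×10^-6 = 21.0.
Since E_R > E_S, raising the temperature improves selectivity toward R.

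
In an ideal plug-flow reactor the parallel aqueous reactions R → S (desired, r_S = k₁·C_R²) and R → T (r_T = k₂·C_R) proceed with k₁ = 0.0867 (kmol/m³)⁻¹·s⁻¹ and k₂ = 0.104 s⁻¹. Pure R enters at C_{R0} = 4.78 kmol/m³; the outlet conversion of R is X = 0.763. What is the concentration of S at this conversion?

C_R = C_{R0}(1−X) = 1.133 kmol/m³.
Along a PFR/batch, dC_T/dC_R = −r_T/(r_S+r_T) = −k₂/(k₂+k₁·C_R).
Integrating from C_{R0} to C_R: C_T = (0.104/0.0867)·ln[(0.104+0.0867·4.78)/(0.104+0.0867·1.13)] = 1.200·ln(0.5184/0.2022) = 1.129 kmol/m³.
Then C_S = (C_{R0}−C_R) − C_T = 3.647 − 1.129 = 2.518 kmol/m³.

2.52 kmol/m³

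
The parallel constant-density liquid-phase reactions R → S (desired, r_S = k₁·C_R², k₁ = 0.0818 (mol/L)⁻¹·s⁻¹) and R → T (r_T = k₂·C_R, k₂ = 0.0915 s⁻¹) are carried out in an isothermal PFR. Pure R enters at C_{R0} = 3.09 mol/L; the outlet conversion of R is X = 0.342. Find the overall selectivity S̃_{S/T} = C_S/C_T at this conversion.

2.27

C_R = C_{R0}(1−X) = 2.033 mol/L.
Along a PFR/batch, dC_T/dC_R = −r_T/(r_S+r_T) = −k₂/(k₂+k₁·C_R).
Integrating from C_{R0} to C_R: C_T = (0.0915/0.0818)·ln[(0.0915+0.0818·3.09)/(0.0915+0.0818·2.03)] = 1.119·ln(0.3443/0.2578) = 0.3234 mol/L.
Then C_S = (C_{R0}−C_R) − C_T = 1.057 − 0.3234 = 0.7333 mol/L.
S̃_{S/T} = C_S/C_T = 0.7333/0.3234 = 2.27.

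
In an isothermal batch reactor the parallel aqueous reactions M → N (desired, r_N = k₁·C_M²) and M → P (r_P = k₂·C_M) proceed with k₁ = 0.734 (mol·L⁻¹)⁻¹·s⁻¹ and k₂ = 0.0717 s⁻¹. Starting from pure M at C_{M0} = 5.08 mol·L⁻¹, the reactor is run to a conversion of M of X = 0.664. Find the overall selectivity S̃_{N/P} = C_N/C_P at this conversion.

31.8

C_M = C_{M0}(1−X) = 1.707 mol·L⁻¹.
Along a PFR/batch, dC_P/dC_M = −r_P/(r_N+r_P) = −k₂/(k₂+k₁·C_M).
Integrating from C_{M0} to C_M: C_P = (0.0717/0.734)·ln[(0.0717+0.734·5.08)/(0.0717+0.734·1.71)] = 0.09768·ln(3.800/1.325) = 0.1030 mol·L⁻¹.
Then C_N = (C_{M0}−C_M) − C_P = 3.373 − 0.1030 = 3.270 mol·L⁻¹.
S̃_{N/P} = C_N/C_P = 3.270/0.1030 = 31.8.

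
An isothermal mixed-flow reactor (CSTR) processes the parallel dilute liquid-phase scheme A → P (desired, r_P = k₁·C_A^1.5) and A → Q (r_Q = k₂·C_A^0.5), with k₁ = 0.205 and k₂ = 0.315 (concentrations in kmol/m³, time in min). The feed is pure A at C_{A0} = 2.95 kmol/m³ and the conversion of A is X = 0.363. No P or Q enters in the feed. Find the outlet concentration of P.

Exit C_A = C_{A0}(1−X) = 2.95×0.637 = 1.879 kmol/m³.
A CSTR operates uniformly at the exit composition, giving r_P = 0.5281 and r_Q = 0.4318 (each k·C_A^n at C_A = 1.879).
Fraction of consumed A going to P: r_P/(r_P+r_Q) = 0.5501.
C_P = 0.5501·C_{A0}·X = 0.5501×2.95×0.363 = 0.589 kmol/m³.

0.589 kmol/m³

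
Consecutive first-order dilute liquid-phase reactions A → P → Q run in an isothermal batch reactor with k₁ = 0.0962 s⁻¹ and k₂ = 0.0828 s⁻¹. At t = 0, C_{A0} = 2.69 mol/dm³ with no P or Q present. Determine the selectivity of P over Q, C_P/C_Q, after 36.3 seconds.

0.164

Solving the coupled first-order balances gives C_P(t) = [k₁/(k₂−k₁)]·C_{A0}·(e^(−k₁t) − e^(−k₂t)).
e^(−k₁t) = e^(−0.0962×36.3) = e^(−3.492) = 0.03044; e^(−k₂t) = e^(−3.006) = 0.04951.
C_P = 0.0962×2.69/(0.0828−0.0962) × (0.03044−0.04951) = (-19.31)×(-0.01907) = 0.3683 mol/dm³.
C_A = C_{A0}e^(−k₁t) = 0.08188 mol/dm³, so C_Q = C_{A0}−C_A−C_P = 2.240 mol/dm³; C_P/C_Q = 0.164.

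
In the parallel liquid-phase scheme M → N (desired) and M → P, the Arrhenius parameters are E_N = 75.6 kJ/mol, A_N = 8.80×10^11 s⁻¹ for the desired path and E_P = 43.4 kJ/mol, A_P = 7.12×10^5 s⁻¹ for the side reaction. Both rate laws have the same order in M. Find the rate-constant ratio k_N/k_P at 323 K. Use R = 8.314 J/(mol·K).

With equal orders, S_{N/P} = k_N/k_P = (A_N/A_P)·exp[(E_P−E_N)/(RT)].
(E_P−E_N)/(RT) = (43.4−75.6)×10³/(8.314×323) = -32200/2685 = -11.99.
k_N/k_P = (8.80×10^11/7.12×10^5)·exp(-11.99) = 1.236×10^6 × 6.202×10^-6 = 7.67.

7.67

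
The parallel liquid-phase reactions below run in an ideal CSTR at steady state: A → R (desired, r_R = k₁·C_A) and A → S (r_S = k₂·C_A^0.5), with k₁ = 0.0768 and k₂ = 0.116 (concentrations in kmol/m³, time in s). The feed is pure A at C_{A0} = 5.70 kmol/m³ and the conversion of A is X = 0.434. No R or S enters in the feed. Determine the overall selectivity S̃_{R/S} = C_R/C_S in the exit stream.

1.19

Exit C_A = C_{A0}(1−X) = 5.70×0.566 = 3.226 kmol/m³.
In a CSTR the entire volume is at exit conditions, so r_R = 0.0768×3.226 = 0.2478 and r_S = 0.116×3.226^0.5 = 0.2084.
Overall selectivity = C_R/C_S = r_Rτ/(r_Sτ) = r_R/r_S = 1.19.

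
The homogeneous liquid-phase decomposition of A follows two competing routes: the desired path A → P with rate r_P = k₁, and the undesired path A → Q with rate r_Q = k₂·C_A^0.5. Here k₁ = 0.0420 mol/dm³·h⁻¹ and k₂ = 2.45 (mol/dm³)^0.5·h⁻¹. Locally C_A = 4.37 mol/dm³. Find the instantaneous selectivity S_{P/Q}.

S_{P/Q} = r_P/r_Q = (k₁)/(k₂·C_A^0.5) = (k₁/k₂)·C_A^-0.5.
= (0.0420) / (2.45×4.370^0.5) = 0.04200/5.122 = 0.00820.
The undesired path is higher order in A, so low C_A (CSTR or dilute feed) favours P.

0.00820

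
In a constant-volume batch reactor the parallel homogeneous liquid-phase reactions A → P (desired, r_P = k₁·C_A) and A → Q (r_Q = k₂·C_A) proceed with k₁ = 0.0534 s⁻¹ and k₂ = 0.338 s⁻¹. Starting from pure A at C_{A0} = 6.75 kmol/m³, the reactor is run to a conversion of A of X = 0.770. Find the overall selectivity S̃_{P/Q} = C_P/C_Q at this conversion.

0.158

C_A = C_{A0}(1−X) = 1.552 kmol/m³.
Both paths are first order in A, so the instantaneous fraction to P is constant: dC_P/d(−C_A) = k₁/(k₁+k₂) = 0.1364.
C_P = 0.1364·(C_{A0}−C_A) = 0.1364×5.197 = 0.709 kmol/m³.
C_Q = (C_{A0}−C_A)−C_P = 4.488 kmol/m³; S̃_{P/Q} = 0.7091/4.488 = 0.158.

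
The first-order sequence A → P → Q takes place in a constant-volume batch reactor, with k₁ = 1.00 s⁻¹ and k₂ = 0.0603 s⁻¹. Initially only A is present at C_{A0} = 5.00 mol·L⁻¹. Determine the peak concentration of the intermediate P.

For a first-order series the maximum intermediate yield is C_{P,max}/C_{A0} = (k₁/k₂)^[k₂/(k₂−k₁)].
= (1.00/0.0603)^(0.0603/(0.0603−1.00)) = (16.58)^(-0.06417) = 0.8351.
C_{P,max} = 0.8351×5.00 = 4.18 mol·L⁻¹.

4.18 mol·L⁻¹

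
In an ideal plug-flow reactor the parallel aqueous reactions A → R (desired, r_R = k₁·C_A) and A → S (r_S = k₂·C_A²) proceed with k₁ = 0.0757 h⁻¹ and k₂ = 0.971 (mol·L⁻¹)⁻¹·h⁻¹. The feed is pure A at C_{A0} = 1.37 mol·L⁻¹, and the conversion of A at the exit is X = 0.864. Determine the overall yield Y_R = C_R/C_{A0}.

C_A = C_{A0}(1−X) = 0.1863 mol·L⁻¹.
Along a PFR/batch, dC_R/dC_A = −r_R/(r_R+r_S) = −k₁/(k₁+k₂·C_A).
Integrating from C_{A0} to C_A: C_R = (0.0757/0.971)·ln[(0.0757+0.971·1.37)/(0.0757+0.971·0.186)] = 0.07796·ln(1.406/0.2566) = 0.1326 mol·L⁻¹.
Y_R = C_R/C_{A0} = 0.1326/1.37 = 0.0968.

0.0968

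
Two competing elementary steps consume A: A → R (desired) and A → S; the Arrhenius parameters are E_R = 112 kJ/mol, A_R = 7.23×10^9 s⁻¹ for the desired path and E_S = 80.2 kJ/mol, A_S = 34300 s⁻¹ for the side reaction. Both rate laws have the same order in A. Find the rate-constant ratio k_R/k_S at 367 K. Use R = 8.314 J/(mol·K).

Since both paths have the same order in A, the concentration cancels and S_{R/S} = k_R/k_S = (A_R/A_S)·exp[(E_S−E_R)/(RT)].
(E_S−E_R)/(RT) = (80.2−112)×10³/(8.314×367) = -31800/3051 = -10.42.
k_R/k_S = (7.23×10^9/34300)·exp(-10.42) = 2.108×10^5 × 2.977×10^-5 = 6.28.
Since E_R > E_S, raising the temperature improves selectivity toward R.

6.28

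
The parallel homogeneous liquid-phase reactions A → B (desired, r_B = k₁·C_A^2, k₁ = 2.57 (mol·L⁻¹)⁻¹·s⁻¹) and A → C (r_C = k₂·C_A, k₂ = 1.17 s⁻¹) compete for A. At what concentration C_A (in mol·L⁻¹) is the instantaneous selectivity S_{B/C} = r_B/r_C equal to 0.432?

0.197 mol·L⁻¹

S_{B/C} = (k₁/k₂)·C_A ⇒ C_A = S·k₂/k₁.
= 0.432×1.17/2.57 = 0.197 mol·L⁻¹.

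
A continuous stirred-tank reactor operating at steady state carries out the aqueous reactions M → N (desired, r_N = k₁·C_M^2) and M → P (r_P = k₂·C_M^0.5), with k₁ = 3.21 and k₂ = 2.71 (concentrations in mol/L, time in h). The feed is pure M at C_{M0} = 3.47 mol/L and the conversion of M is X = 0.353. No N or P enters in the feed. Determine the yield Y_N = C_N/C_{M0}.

Exit C_M = C_{M0}(1−X) = 3.47×0.647 = 2.245 mol/L.
In a CSTR the entire volume is at exit conditions, so r_N = 3.21×2.245^2 = 16.18 and r_P = 2.71×2.245^0.5 = 4.061.
Fraction of consumed M going to N: r_N/(r_N+r_P) = 0.7994.
C_N = 0.7994·C_{M0}·X = 0.7994×3.47×0.353 = 0.979 mol/L; Y_N = C_N/C_{M0} = 0.282.

0.282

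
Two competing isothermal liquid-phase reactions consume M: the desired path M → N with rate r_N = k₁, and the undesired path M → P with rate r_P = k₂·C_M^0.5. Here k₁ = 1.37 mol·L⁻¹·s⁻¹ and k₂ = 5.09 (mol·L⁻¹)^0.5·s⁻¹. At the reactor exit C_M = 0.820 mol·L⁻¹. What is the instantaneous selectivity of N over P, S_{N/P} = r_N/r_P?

0.297

S_{N/P} = r_N/r_P = (k₁)/(k₂·C_M^0.5) = (k₁/k₂)·C_M^-0.5.
= (1.37) / (5.09×0.8200^0.5) = 1.370/4.609 = 0.297.
The undesired path is higher order in M, so low C_M (CSTR or dilute feed) favours N.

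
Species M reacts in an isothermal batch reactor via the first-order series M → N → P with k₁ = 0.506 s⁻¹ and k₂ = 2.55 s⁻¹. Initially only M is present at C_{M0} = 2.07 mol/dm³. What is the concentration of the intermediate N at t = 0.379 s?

0.228 mol/dm³

Solving the coupled first-order balances gives C_N(t) = [k₁/(k₂−k₁)]·C_{M0}·(e^(−k₁t) − e^(−k₂t)).
e^(−k₁t) = e^(−0.506×0.379) = e^(−0.1918) = 0.8255; e^(−k₂t) = e^(−0.9664) = 0.3804.
C_N = 0.506×2.07/(2.55−0.506) × (0.8255−0.3804) = 0.5124×0.4451 = 0.2281 mol/dm³.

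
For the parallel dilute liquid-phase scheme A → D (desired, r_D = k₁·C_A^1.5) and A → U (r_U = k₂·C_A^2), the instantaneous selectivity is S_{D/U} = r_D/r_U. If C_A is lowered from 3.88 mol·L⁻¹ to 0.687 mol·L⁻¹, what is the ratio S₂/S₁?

2.38

S_{D/U} = (k₁/k₂)·C_A^-0.5, so S₂/S₁ = (C_{A,2}/C_{A,1})^-0.5.
= (0.687/3.88)^(-0.5) = (0.1771)^(-0.5) = 2.38.
Selectivity toward D rises as C_A falls — low-concentration operation is favoured.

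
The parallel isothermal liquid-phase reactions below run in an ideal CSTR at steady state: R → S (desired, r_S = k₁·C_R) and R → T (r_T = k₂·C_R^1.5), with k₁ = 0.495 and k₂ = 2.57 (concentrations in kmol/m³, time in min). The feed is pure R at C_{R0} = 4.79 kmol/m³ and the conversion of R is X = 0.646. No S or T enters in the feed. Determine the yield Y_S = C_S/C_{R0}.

Exit C_R = C_{R0}(1−X) = 4.79×0.354 = 1.696 kmol/m³.
A CSTR operates uniformly at the exit composition, giving r_S = 0.8394 and r_T = 5.675 (each k·C_R^n at C_R = 1.696).
Fraction of consumed R going to S: r_S/(r_S+r_T) = 0.1289.
C_S = 0.1289·C_{R0}·X = 0.1289×4.79×0.646 = 0.399 kmol/m³; Y_S = C_S/C_{R0} = 0.0832.

0.0832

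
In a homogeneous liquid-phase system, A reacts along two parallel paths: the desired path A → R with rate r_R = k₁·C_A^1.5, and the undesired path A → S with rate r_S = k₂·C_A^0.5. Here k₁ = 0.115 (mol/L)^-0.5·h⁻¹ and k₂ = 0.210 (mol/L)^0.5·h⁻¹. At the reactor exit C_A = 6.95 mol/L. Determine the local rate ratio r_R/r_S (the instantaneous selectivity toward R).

3.81

S_{R/S} = r_R/r_S = (k₁·C_A^1.5)/(k₂·C_A^0.5) = (k₁/k₂)·C_A.
= (0.115×6.950^1.5) / (0.210×6.950^0.5) = 2.107/0.5536 = 3.81.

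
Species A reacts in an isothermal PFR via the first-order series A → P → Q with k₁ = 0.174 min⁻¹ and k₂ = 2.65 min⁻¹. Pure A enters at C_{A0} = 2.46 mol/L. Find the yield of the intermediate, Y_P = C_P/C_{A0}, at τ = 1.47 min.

Solving the coupled first-order balances gives C_P(τ) = [k₁/(k₂−k₁)]·C_{A0}·(e^(−k₁τ) − e^(−k₂τ)).
e^(−k₁τ) = e^(−0.174×1.47) = e^(−0.2558) = 0.7743; e^(−k₂τ) = e^(−3.895) = 0.02033.
C_P = 0.174×2.46/(2.65−0.174) × (0.7743−0.02033) = 0.1729×0.7540 = 0.1303 mol/L.
Y_P = C_P/C_{A0} = 0.1303/2.46 = 0.0530.

0.0530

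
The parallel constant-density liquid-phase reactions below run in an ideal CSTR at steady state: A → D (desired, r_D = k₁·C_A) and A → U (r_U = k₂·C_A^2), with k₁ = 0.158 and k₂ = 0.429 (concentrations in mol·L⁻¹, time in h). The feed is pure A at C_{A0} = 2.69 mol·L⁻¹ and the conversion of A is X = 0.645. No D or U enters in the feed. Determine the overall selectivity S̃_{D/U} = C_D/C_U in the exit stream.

Exit C_A = C_{A0}(1−X) = 2.69×0.355 = 0.9549 mol·L⁻¹.
Rates in a CSTR are evaluated at the outlet concentration: r_D = 0.158×0.9549 = 0.1509, r_U = 0.429×0.9549^2 = 0.3912.
Overall selectivity = C_D/C_U = r_Dτ/(r_Uτ) = r_D/r_U = 0.386.

0.386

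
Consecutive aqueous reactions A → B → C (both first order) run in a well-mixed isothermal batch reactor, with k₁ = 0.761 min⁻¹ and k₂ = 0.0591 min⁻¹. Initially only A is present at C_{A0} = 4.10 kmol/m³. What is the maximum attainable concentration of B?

Evaluating C_B at t_opt = ln(k₂/k₁)/(k₂−k₁) gives C_{B,max}/C_{A0} = (k₁/k₂)^[k₂/(k₂−k₁)].
= (0.761/0.0591)^(0.0591/(0.0591−0.761)) = (12.88)^(-0.08420) = 0.8064.
C_{B,max} = 0.8064×4.10 = 3.31 kmol/m³.

3.31 kmol/m³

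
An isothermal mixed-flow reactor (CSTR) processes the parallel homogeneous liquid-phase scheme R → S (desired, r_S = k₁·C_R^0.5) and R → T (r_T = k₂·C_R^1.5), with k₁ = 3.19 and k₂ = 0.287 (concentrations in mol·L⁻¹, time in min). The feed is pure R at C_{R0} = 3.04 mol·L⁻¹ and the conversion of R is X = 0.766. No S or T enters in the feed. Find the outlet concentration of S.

2.19 mol·L⁻¹

Exit C_R = C_{R0}(1−X) = 3.04×0.234 = 0.7114 mol·L⁻¹.
Rates in a CSTR are evaluated at the outlet concentration: r_S = 3.19×0.7114^0.5 = 2.691, r_T = 0.287×0.7114^1.5 = 0.1722.
Fraction of consumed R going to S: r_S/(r_S+r_T) = 0.9398.
C_S = 0.9398·C_{R0}·X = 0.9398×3.04×0.766 = 2.19 mol·L⁻¹.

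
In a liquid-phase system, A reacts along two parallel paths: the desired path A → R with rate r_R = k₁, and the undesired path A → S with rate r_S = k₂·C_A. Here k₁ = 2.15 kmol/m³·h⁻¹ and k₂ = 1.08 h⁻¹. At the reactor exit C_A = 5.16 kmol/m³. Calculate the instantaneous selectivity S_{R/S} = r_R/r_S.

0.386

S_{R/S} = r_R/r_S = (k₁)/(k₂·C_A) = (k₁/k₂)·C_A⁻¹.
= (2.15) / (1.08×5.160) = 2.150/5.573 = 0.386.
The undesired path is higher order in A, so low C_A (CSTR or dilute feed) favours R.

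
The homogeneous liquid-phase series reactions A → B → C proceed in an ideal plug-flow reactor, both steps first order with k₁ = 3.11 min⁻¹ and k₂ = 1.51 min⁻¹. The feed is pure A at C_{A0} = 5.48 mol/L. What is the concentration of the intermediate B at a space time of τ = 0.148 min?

For first-order series with pure A initially, C_B(τ) = k₁C_{A0}/(k₂−k₁)·(e^(−k₁τ) − e^(−k₂τ)).
e^(−k₁τ) = e^(−3.11×0.148) = e^(−0.4603) = 0.6311; e^(−k₂τ) = e^(−0.2235) = 0.7997.
C_B = 3.11×5.48/(1.51−3.11) × (0.6311−0.7997) = (-10.65)×(-0.1686) = 1.796 mol/L.

1.80 mol/L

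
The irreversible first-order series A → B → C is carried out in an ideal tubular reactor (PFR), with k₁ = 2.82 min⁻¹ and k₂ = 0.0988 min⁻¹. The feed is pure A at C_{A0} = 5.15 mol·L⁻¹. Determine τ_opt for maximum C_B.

Setting dC_B/dτ = 0 gives τ_opt = ln(k₂/k₁)/(k₂−k₁).
= ln(0.0988/2.82)/(0.0988−2.82) = ln(0.03504)/-2.721 = -3.351/-2.721 = 1.23 min.

1.23 min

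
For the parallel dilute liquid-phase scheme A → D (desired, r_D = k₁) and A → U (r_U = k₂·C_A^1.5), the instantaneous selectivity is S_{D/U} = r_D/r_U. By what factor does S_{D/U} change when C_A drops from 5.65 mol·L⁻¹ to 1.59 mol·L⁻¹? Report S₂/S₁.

S_{D/U} = (k₁/k₂)·C_A^-1.5, so S₂/S₁ = (C_{A,2}/C_{A,1})^-1.5.
= (1.59/5.65)^(-1.5) = (0.2814)^(-1.5) = 6.70.

6.70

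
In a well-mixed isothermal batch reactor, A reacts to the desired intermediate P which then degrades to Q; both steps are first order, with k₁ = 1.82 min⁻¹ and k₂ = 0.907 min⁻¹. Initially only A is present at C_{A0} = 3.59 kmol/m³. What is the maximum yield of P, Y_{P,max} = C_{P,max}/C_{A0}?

For a first-order series the maximum intermediate yield is C_{P,max}/C_{A0} = (k₁/k₂)^[k₂/(k₂−k₁)].
= (1.82/0.907)^(0.907/(0.907−1.82)) = (2.007)^(-0.9934) = 0.5006.

0.501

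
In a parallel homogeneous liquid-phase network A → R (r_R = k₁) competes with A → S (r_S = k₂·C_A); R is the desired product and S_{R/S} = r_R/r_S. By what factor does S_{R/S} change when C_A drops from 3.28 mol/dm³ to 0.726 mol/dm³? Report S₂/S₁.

S_{R/S} = (k₁/k₂)·C_A⁻¹, so S₂/S₁ = (C_{A,2}/C_{A,1})⁻¹.
= 3.28/0.726 = 4.52.
Selectivity toward R rises as C_A falls — low-concentration operation is favoured.

4.52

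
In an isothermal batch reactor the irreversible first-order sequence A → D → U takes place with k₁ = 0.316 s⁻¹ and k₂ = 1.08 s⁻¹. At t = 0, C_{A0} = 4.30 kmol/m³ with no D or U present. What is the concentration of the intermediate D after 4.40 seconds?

0.427 kmol/m³

For first-order series with pure A initially, C_D(t) = k₁C_{A0}/(k₂−k₁)·(e^(−k₁t) − e^(−k₂t)).
e^(−k₁t) = e^(−0.316×4.40) = e^(−1.390) = 0.2490; e^(−k₂t) = e^(−4.752) = 0.008634.
C_D = 0.316×4.30/(1.08−0.316) × (0.2490−0.008634) = 1.779×0.2403 = 0.4275 kmol/m³.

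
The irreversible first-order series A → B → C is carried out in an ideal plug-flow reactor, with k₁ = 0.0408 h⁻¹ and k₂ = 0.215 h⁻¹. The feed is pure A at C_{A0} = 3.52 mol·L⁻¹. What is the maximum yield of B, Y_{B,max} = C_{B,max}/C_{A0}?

Evaluating C_B at τ_opt = ln(k₂/k₁)/(k₂−k₁) gives C_{B,max}/C_{A0} = (k₁/k₂)^[k₂/(k₂−k₁)].
= (0.0408/0.215)^(0.215/(0.215−0.0408)) = (0.1898)^(1.234) = 0.1286.

0.129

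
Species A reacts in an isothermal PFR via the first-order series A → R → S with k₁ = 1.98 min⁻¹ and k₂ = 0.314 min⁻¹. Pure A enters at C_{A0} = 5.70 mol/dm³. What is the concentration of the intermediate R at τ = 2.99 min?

2.63 mol/dm³

For first-order series with pure A initially, C_R(τ) = k₁C_{A0}/(k₂−k₁)·(e^(−k₁τ) − e^(−k₂τ)).
e^(−k₁τ) = e^(−1.98×2.99) = e^(−5.920) = 0.002685; e^(−k₂τ) = e^(−0.9389) = 0.3911.
C_R = 1.98×5.70/(0.314−1.98) × (0.002685−0.3911) = (-6.774)×(-0.3884) = 2.631 mol/dm³.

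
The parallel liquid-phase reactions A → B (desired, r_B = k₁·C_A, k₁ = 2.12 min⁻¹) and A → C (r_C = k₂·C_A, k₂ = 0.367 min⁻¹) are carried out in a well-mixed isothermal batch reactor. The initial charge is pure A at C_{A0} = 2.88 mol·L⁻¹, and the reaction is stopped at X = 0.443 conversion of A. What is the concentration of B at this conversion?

C_A = C_{A0}(1−X) = 1.604 mol·L⁻¹.
Both paths are first order in A, so the instantaneous fraction to B is constant: dC_B/d(−C_A) = k₁/(k₁+k₂) = 0.8524.
C_B = 0.8524·(C_{A0}−C_A) = 0.8524×1.276 = 1.09 mol·L⁻¹.

1.09 mol·L⁻¹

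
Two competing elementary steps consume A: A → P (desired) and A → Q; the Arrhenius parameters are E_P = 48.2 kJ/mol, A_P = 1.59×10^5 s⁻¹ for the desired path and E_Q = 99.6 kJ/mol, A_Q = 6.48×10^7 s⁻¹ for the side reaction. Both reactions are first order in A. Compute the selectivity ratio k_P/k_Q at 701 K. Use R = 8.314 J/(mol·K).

With equal orders, S_{P/Q} = k_P/k_Q = (A_P/A_Q)·exp[(E_Q−E_P)/(RT)].
(E_Q−E_P)/(RT) = (99.6−48.2)×10³/(8.314×701) = 51400/5828 = 8.819.
k_P/k_Q = (1.59×10^5/6.48×10^7)·exp(8.819) = 0.002454 × 6764 = 16.6.

16.6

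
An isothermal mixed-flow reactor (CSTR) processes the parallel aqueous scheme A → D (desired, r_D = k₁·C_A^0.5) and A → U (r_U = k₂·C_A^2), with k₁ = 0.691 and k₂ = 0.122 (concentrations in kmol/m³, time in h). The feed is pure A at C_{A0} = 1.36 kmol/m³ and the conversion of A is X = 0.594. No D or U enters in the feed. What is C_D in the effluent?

Exit C_A = C_{A0}(1−X) = 1.36×0.406 = 0.5522 kmol/m³.
Rates in a CSTR are evaluated at the outlet concentration: r_D = 0.691×0.5522^0.5 = 0.5135, r_U = 0.122×0.5522^2 = 0.03720.
Fraction of consumed A going to D: r_D/(r_D+r_U) = 0.9325.
C_D = 0.9325·C_{A0}·X = 0.9325×1.36×0.594 = 0.753 kmol/m³.

0.753 kmol/m³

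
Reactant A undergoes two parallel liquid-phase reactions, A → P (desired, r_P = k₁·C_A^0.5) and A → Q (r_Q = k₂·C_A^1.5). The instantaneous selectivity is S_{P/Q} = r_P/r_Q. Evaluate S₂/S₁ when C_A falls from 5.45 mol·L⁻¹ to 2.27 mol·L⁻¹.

2.40

S_{P/Q} = (k₁/k₂)·C_A⁻¹, so S₂/S₁ = (C_{A,2}/C_{A,1})⁻¹.
= 5.45/2.27 = 2.40.
Selectivity toward P rises as C_A falls — low-concentration operation is favoured.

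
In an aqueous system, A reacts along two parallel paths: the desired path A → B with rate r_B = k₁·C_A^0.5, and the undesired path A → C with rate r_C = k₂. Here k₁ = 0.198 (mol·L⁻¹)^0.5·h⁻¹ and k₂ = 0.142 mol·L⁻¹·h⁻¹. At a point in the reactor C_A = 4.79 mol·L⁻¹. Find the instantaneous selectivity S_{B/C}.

3.05

S_{B/C} = r_B/r_C = (k₁·C_A^0.5)/(k₂) = (k₁/k₂)·C_A^0.5.
= (0.198×4.790^0.5) / (0.142) = 0.4333/0.1420 = 3.05.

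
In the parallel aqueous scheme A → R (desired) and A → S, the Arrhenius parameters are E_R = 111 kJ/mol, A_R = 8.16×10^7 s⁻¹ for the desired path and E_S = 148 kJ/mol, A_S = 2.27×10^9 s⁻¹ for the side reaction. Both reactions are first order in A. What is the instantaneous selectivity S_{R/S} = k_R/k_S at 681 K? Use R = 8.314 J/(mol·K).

24.8

Since both paths have the same order in A, the concentration cancels and S_{R/S} = k_R/k_S = (A_R/A_S)·exp[(E_S−E_R)/(RT)].
(E_S−E_R)/(RT) = (148−111)×10³/(8.314×681) = 37000/5662 = 6.535.
k_R/k_S = (8.16×10^7/2.27×10^9)·exp(6.535) = 0.03595 × 688.8 = 24.8.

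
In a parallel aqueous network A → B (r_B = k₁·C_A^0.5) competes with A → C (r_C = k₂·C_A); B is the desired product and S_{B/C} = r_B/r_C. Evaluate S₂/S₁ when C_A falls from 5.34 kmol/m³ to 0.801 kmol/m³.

S_{B/C} = (k₁/k₂)·C_A^-0.5, so S₂/S₁ = (C_{A,2}/C_{A,1})^-0.5.
= (0.801/5.34)^(-0.5) = (0.1500)^(-0.5) = 2.58.
Selectivity toward B rises as C_A falls — low-concentration operation is favoured.

2.58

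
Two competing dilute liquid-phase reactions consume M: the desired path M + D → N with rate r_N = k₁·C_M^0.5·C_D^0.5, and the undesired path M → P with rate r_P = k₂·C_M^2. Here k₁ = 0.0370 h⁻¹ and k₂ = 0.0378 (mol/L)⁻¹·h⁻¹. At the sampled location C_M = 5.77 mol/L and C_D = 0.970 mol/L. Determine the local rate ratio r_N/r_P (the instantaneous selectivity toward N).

0.0696

S_{N/P} = r_N/r_P = (k₁·C_M^0.5·C_D^0.5)/(k₂·C_M^2) = (k₁/k₂)·C_M^-1.5·C_D^0.5.
= (0.0370×5.770^0.5×0.9700^0.5) / (0.0378×5.770^2) = 0.08753/1.258 = 0.0696.
The undesired path is higher order in M, so low C_M (CSTR or dilute feed) favours N.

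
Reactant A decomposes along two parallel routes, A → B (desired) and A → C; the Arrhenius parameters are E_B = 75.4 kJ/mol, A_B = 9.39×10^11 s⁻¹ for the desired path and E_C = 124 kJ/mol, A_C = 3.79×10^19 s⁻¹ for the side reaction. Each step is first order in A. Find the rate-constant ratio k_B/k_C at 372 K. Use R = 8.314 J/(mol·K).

0.165

Since both paths have the same order in A, the concentration cancels and S_{B/C} = k_B/k_C = (A_B/A_C)·exp[(E_C−E_B)/(RT)].
(E_C−E_B)/(RT) = (124−75.4)×10³/(8.314×372) = 48600/3093 = 15.71.
k_B/k_C = (9.39×10^11/3.79×10^19)·exp(15.71) = 2.478×10^-8 × 6.675×10^6 = 0.165.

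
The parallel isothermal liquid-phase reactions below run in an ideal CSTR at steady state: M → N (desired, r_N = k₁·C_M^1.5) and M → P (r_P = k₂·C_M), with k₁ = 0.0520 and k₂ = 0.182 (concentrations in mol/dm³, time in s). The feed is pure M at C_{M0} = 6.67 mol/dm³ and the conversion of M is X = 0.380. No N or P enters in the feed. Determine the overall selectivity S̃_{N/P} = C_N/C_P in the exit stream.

Exit C_M = C_{M0}(1−X) = 6.67×0.620 = 4.135 mol/dm³.
In a CSTR the entire volume is at exit conditions, so r_N = 0.0520×4.135^1.5 = 0.4373 and r_P = 0.182×4.135 = 0.7526.
Overall selectivity = C_N/C_P = r_Nτ/(r_Pτ) = r_N/r_P = 0.581.

0.581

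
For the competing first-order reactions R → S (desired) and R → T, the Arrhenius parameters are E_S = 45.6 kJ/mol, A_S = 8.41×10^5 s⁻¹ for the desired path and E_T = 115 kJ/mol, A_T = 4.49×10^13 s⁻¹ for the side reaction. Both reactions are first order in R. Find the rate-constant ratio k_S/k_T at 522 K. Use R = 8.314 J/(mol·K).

Since both paths have the same order in R, the concentration cancels and S_{S/T} = k_S/k_T = (A_S/A_T)·exp[(E_T−E_S)/(RT)].
(E_T−E_S)/(RT) = (115−45.6)×10³/(8.314×522) = 69400/4340 = 15.99.
k_S/k_T = (8.41×10^5/4.49×10^13)·exp(15.99) = 1.873×10^-8 × 8.808×10^6 = 0.165.

0.165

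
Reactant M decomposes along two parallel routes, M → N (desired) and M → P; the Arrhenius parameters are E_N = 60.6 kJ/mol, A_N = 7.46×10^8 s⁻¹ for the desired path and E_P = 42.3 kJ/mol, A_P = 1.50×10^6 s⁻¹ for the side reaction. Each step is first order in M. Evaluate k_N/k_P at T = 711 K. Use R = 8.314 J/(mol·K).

22.5

With equal orders, S_{N/P} = k_N/k_P = (A_N/A_P)·exp[(E_P−E_N)/(RT)].
(E_P−E_N)/(RT) = (42.3−60.6)×10³/(8.314×711) = -18300/5911 = -3.096.
k_N/k_P = (7.46×10^8/1.50×10^6)·exp(-3.096) = 497.3 × 0.04524 = 22.5.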